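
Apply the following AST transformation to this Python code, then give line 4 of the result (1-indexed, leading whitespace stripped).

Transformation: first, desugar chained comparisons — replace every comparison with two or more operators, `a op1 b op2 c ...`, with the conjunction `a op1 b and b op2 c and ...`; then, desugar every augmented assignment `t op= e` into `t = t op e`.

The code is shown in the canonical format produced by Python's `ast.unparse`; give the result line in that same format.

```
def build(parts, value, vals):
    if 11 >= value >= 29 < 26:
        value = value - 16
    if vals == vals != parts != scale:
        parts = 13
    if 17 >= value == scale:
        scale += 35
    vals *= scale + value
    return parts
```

if vals == vals and vals != parts and (parts != scale):

Transformed code:
def build(parts, value, vals):
    if 11 >= value and value >= 29 and (29 < 26):
        value = value - 16
    if vals == vals and vals != parts and (parts != scale):
        parts = 13
    if 17 >= value and value == scale:
        scale = scale + 35
    vals = vals * (scale + value)
    return parts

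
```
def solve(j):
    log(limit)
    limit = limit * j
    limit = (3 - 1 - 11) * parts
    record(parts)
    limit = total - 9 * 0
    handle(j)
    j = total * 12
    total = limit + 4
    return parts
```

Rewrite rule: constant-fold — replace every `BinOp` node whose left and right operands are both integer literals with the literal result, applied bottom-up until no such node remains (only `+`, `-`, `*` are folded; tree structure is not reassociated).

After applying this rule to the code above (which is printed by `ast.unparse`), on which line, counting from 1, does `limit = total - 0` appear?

Transformed code:
def solve(j):
    log(limit)
    limit = limit * j
    limit = -9 * parts
    record(parts)
    limit = total - 0
    handle(j)
    j = total * 12
    total = limit + 4
    return parts

6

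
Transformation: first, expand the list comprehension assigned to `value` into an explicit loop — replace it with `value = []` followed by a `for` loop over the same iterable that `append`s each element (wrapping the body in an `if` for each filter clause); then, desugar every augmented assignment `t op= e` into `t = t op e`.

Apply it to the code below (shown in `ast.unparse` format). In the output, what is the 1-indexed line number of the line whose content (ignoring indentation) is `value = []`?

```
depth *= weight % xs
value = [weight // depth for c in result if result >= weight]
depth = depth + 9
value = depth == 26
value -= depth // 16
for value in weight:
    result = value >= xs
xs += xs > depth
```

2

Transformed code:
depth = depth * (weight % xs)
value = []
for c in result:
    if result >= weight:
        value.append(weight // depth)
depth = depth + 9
value = depth == 26
value = value - depth // 16
for value in weight:
    result = value >= xs
xs = xs + (xs > depth)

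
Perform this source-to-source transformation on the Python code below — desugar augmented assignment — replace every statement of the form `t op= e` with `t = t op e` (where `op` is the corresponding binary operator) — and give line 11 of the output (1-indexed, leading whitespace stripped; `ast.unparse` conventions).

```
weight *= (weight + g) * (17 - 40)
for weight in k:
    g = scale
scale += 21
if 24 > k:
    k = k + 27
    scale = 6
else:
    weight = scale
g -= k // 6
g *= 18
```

Transformed code:
weight = weight * ((weight + g) * (17 - 40))
for weight in k:
    g = scale
scale = scale + 21
if 24 > k:
    k = k + 27
    scale = 6
else:
    weight = scale
g = g - k // 6
g = g * 18

g = g * 18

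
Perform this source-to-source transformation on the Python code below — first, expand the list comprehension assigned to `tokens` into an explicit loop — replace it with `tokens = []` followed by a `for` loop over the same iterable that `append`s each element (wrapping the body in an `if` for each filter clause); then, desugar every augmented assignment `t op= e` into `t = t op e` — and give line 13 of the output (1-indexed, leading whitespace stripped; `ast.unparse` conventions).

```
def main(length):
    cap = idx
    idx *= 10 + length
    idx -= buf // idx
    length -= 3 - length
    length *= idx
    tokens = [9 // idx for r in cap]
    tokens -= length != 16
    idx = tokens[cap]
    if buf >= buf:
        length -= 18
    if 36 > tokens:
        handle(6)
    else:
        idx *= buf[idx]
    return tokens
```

length = length - 18

Transformed code:
def main(length):
    cap = idx
    idx = idx * (10 + length)
    idx = idx - buf // idx
    length = length - (3 - length)
    length = length * idx
    tokens = []
    for r in cap:
        tokens.append(9 // idx)
    tokens = tokens - (length != 16)
    idx = tokens[cap]
    if buf >= buf:
        length = length - 18
    if 36 > tokens:
        handle(6)
    else:
        idx = idx * buf[idx]
    return tokens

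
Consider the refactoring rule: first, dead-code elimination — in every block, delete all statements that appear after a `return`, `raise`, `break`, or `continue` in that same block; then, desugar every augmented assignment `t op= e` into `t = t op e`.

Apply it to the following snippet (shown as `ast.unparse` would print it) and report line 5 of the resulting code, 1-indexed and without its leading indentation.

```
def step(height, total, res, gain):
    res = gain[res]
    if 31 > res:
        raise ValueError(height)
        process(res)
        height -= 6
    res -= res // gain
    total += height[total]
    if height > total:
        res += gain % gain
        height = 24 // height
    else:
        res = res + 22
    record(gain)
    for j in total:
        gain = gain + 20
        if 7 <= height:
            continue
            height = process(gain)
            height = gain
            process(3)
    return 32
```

Transformed code:
def step(height, total, res, gain):
    res = gain[res]
    if 31 > res:
        raise ValueError(height)
    res = res - res // gain
    total = total + height[total]
    if height > total:
        res = res + gain % gain
        height = 24 // height
    else:
        res = res + 22
    record(gain)
    for j in total:
        gain = gain + 20
        if 7 <= height:
            continue
    return 32

res = res - res // gain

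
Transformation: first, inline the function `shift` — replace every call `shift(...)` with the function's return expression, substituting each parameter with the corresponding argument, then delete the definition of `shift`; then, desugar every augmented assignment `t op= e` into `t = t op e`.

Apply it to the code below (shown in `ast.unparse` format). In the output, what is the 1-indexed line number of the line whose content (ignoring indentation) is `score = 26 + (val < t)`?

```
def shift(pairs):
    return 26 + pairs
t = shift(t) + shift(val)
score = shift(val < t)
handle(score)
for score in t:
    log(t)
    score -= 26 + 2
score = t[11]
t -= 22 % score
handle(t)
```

Transformed code:
t = 26 + t + (26 + val)
score = 26 + (val < t)
handle(score)
for score in t:
    log(t)
    score = score - (26 + 2)
score = t[11]
t = t - 22 % score
handle(t)

2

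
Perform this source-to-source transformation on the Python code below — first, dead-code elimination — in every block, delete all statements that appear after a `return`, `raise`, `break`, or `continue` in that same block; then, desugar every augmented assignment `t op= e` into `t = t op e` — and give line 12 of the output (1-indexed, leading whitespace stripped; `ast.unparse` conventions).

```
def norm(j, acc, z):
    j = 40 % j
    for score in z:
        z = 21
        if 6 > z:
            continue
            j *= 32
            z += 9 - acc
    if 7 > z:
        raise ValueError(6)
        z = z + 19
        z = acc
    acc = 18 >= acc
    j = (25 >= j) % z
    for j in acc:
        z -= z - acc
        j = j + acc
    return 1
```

z = z - (z - acc)

Transformed code:
def norm(j, acc, z):
    j = 40 % j
    for score in z:
        z = 21
        if 6 > z:
            continue
    if 7 > z:
        raise ValueError(6)
    acc = 18 >= acc
    j = (25 >= j) % z
    for j in acc:
        z = z - (z - acc)
        j = j + acc
    return 1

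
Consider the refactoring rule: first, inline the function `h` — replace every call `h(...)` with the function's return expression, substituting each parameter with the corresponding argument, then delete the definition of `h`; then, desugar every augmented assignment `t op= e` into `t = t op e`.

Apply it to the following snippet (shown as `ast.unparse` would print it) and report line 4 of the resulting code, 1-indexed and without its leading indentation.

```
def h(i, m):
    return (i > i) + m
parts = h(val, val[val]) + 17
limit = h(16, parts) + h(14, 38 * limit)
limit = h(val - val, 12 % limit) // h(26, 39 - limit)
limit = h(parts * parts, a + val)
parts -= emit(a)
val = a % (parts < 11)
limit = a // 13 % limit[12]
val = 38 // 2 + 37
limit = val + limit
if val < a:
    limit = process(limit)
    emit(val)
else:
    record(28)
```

Transformed code:
parts = (val > val) + val[val] + 17
limit = (16 > 16) + parts + ((14 > 14) + 38 * limit)
limit = ((val - val > val - val) + 12 % limit) // ((26 > 26) + (39 - limit))
limit = (parts * parts > parts * parts) + (a + val)
parts = parts - emit(a)
val = a % (parts < 11)
limit = a // 13 % limit[12]
val = 38 // 2 + 37
limit = val + limit
if val < a:
    limit = process(limit)
    emit(val)
else:
    record(28)

limit = (parts * parts > parts * parts) + (a + val)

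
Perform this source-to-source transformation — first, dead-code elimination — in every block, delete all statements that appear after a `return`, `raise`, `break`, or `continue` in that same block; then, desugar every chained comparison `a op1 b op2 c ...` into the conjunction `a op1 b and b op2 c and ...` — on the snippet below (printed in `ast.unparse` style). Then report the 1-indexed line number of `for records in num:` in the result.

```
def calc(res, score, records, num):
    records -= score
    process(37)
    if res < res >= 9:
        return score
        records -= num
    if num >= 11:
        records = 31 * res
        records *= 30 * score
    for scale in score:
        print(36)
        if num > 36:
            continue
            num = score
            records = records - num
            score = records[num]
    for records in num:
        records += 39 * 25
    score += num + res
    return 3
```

Transformed code:
def calc(res, score, records, num):
    records -= score
    process(37)
    if res < res and res >= 9:
        return score
    if num >= 11:
        records = 31 * res
        records *= 30 * score
    for scale in score:
        print(36)
        if num > 36:
            continue
    for records in num:
        records += 39 * 25
    score += num + res
    return 3

13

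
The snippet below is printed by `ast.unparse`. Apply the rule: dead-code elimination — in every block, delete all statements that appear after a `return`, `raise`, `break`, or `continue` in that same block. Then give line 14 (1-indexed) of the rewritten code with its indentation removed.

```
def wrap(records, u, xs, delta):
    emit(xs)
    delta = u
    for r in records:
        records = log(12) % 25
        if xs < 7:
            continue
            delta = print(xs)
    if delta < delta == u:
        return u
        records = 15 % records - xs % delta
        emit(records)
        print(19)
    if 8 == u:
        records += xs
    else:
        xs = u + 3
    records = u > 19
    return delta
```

records = u > 19

Transformed code:
def wrap(records, u, xs, delta):
    emit(xs)
    delta = u
    for r in records:
        records = log(12) % 25
        if xs < 7:
            continue
    if delta < delta == u:
        return u
    if 8 == u:
        records += xs
    else:
        xs = u + 3
    records = u > 19
    return delta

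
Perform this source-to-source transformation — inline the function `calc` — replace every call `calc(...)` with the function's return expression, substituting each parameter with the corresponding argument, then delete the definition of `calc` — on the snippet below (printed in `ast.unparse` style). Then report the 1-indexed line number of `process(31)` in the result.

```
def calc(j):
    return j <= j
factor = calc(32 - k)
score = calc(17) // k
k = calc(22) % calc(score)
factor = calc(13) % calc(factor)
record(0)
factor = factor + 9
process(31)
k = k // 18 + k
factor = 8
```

7

Transformed code:
factor = 32 - k <= 32 - k
score = (17 <= 17) // k
k = (22 <= 22) % (score <= score)
factor = (13 <= 13) % (factor <= factor)
record(0)
factor = factor + 9
process(31)
k = k // 18 + k
factor = 8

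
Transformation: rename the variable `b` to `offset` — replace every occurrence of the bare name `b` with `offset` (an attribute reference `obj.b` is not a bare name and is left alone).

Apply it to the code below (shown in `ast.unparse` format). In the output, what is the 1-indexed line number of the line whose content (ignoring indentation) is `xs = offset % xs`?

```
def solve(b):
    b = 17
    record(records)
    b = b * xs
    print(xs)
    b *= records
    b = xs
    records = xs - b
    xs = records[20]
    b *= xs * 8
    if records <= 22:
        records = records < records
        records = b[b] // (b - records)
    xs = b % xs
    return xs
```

Transformed code:
def solve(offset):
    offset = 17
    record(records)
    offset = offset * xs
    print(xs)
    offset *= records
    offset = xs
    records = xs - offset
    xs = records[20]
    offset *= xs * 8
    if records <= 22:
        records = records < records
        records = offset[offset] // (offset - records)
    xs = offset % xs
    return xs

14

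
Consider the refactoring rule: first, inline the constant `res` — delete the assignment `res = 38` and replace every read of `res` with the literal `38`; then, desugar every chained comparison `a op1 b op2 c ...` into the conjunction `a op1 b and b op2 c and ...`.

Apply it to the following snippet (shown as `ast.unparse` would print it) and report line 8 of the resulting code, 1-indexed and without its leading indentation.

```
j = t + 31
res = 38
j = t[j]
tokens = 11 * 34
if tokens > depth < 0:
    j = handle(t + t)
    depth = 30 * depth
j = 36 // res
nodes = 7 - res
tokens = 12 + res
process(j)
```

nodes = 7 - 38

Transformed code:
j = t + 31
j = t[j]
tokens = 11 * 34
if tokens > depth and depth < 0:
    j = handle(t + t)
    depth = 30 * depth
j = 36 // 38
nodes = 7 - 38
tokens = 12 + 38
process(j)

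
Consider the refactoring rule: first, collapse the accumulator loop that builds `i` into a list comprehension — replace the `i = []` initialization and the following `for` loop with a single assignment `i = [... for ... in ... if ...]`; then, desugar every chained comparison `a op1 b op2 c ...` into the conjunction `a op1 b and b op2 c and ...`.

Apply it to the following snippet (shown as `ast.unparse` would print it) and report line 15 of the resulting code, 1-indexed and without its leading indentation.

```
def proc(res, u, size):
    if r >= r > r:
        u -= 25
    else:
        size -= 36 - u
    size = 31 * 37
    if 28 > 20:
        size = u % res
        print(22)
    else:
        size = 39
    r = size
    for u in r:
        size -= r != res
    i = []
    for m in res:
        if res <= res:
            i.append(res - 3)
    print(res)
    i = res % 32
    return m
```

i = [res - 3 for m in res if res <= res]

Transformed code:
def proc(res, u, size):
    if r >= r and r > r:
        u -= 25
    else:
        size -= 36 - u
    size = 31 * 37
    if 28 > 20:
        size = u % res
        print(22)
    else:
        size = 39
    r = size
    for u in r:
        size -= r != res
    i = [res - 3 for m in res if res <= res]
    print(res)
    i = res % 32
    return m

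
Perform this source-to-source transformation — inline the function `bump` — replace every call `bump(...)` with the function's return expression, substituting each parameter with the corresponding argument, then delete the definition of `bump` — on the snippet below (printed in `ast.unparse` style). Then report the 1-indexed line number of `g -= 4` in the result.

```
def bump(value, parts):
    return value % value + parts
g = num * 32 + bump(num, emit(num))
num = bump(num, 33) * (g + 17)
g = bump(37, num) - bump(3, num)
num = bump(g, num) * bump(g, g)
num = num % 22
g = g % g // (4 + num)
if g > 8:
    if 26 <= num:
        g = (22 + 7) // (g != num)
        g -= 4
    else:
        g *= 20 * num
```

10

Transformed code:
g = num * 32 + (num % num + emit(num))
num = (num % num + 33) * (g + 17)
g = 37 % 37 + num - (3 % 3 + num)
num = (g % g + num) * (g % g + g)
num = num % 22
g = g % g // (4 + num)
if g > 8:
    if 26 <= num:
        g = (22 + 7) // (g != num)
        g -= 4
    else:
        g *= 20 * num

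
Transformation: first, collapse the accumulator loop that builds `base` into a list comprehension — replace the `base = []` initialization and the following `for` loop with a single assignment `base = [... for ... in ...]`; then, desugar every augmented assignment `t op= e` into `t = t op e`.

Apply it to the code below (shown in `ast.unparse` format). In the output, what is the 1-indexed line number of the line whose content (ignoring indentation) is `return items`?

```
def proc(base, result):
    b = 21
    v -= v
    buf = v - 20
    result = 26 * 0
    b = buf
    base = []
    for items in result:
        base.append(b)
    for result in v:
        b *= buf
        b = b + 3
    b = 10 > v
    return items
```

12

Transformed code:
def proc(base, result):
    b = 21
    v = v - v
    buf = v - 20
    result = 26 * 0
    b = buf
    base = [b for items in result]
    for result in v:
        b = b * buf
        b = b + 3
    b = 10 > v
    return items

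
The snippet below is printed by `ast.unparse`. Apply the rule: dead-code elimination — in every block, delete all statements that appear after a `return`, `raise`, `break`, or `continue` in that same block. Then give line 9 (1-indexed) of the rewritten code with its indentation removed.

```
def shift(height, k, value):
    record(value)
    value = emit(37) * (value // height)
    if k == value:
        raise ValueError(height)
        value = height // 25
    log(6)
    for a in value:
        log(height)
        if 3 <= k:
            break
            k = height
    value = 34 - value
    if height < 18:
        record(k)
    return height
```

if 3 <= k:

Transformed code:
def shift(height, k, value):
    record(value)
    value = emit(37) * (value // height)
    if k == value:
        raise ValueError(height)
    log(6)
    for a in value:
        log(height)
        if 3 <= k:
            break
    value = 34 - value
    if height < 18:
        record(k)
    return height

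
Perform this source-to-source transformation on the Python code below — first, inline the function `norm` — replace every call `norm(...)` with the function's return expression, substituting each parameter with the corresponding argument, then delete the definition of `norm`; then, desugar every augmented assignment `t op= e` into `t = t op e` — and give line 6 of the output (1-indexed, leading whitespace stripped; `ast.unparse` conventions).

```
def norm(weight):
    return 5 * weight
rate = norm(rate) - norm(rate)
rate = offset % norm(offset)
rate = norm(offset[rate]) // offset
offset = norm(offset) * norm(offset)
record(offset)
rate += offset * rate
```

Transformed code:
rate = 5 * rate - 5 * rate
rate = offset % (5 * offset)
rate = 5 * offset[rate] // offset
offset = 5 * offset * (5 * offset)
record(offset)
rate = rate + offset * rate

rate = rate + offset * rate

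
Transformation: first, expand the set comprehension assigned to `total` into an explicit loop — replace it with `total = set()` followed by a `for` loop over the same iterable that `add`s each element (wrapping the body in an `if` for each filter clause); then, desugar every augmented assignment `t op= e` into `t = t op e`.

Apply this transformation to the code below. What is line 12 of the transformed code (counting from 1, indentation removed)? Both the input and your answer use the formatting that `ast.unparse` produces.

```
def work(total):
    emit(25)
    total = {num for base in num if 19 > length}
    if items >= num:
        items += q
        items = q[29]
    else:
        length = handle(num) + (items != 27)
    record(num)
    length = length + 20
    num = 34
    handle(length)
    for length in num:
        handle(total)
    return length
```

record(num)

Transformed code:
def work(total):
    emit(25)
    total = set()
    for base in num:
        if 19 > length:
            total.add(num)
    if items >= num:
        items = items + q
        items = q[29]
    else:
        length = handle(num) + (items != 27)
    record(num)
    length = length + 20
    num = 34
    handle(length)
    for length in num:
        handle(total)
    return length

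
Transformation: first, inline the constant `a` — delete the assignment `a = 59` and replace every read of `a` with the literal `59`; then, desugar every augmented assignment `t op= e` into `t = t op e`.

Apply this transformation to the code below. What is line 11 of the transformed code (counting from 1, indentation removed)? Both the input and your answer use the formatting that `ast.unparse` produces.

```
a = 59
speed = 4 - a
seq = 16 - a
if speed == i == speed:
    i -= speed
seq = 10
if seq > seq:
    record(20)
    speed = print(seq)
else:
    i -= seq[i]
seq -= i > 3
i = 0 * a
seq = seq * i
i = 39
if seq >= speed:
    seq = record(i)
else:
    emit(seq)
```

Transformed code:
speed = 4 - 59
seq = 16 - 59
if speed == i == speed:
    i = i - speed
seq = 10
if seq > seq:
    record(20)
    speed = print(seq)
else:
    i = i - seq[i]
seq = seq - (i > 3)
i = 0 * 59
seq = seq * i
i = 39
if seq >= speed:
    seq = record(i)
else:
    emit(seq)

seq = seq - (i > 3)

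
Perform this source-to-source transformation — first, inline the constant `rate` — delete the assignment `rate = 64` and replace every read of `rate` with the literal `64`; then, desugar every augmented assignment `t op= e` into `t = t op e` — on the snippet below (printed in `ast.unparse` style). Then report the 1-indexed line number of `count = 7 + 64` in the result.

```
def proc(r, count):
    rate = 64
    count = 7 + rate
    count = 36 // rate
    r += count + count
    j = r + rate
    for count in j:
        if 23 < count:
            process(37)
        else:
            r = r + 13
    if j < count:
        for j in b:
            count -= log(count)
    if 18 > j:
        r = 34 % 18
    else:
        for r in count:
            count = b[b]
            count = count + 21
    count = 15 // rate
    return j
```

Transformed code:
def proc(r, count):
    count = 7 + 64
    count = 36 // 64
    r = r + (count + count)
    j = r + 64
    for count in j:
        if 23 < count:
            process(37)
        else:
            r = r + 13
    if j < count:
        for j in b:
            count = count - log(count)
    if 18 > j:
        r = 34 % 18
    else:
        for r in count:
            count = b[b]
            count = count + 21
    count = 15 // 64
    return j

2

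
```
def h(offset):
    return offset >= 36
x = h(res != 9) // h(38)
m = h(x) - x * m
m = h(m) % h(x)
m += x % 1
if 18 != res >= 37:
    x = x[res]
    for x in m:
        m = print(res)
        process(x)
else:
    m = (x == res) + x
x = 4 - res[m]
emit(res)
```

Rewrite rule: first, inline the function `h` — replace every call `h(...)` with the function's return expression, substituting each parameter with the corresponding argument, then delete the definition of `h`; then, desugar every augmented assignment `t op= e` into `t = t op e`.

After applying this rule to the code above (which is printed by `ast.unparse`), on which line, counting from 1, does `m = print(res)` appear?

Transformed code:
x = ((res != 9) >= 36) // (38 >= 36)
m = (x >= 36) - x * m
m = (m >= 36) % (x >= 36)
m = m + x % 1
if 18 != res >= 37:
    x = x[res]
    for x in m:
        m = print(res)
        process(x)
else:
    m = (x == res) + x
x = 4 - res[m]
emit(res)

8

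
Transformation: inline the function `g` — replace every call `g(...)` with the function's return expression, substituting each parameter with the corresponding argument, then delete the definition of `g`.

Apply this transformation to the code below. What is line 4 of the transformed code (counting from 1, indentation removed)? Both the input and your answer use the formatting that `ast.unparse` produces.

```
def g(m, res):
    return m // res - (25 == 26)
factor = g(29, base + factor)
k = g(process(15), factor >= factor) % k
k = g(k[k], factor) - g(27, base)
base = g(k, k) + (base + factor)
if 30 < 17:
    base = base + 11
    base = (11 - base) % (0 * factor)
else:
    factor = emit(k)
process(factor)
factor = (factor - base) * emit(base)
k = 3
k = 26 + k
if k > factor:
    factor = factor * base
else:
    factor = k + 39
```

base = k // k - (25 == 26) + (base + factor)

Transformed code:
factor = 29 // (base + factor) - (25 == 26)
k = (process(15) // (factor >= factor) - (25 == 26)) % k
k = k[k] // factor - (25 == 26) - (27 // base - (25 == 26))
base = k // k - (25 == 26) + (base + factor)
if 30 < 17:
    base = base + 11
    base = (11 - base) % (0 * factor)
else:
    factor = emit(k)
process(factor)
factor = (factor - base) * emit(base)
k = 3
k = 26 + k
if k > factor:
    factor = factor * base
else:
    factor = k + 39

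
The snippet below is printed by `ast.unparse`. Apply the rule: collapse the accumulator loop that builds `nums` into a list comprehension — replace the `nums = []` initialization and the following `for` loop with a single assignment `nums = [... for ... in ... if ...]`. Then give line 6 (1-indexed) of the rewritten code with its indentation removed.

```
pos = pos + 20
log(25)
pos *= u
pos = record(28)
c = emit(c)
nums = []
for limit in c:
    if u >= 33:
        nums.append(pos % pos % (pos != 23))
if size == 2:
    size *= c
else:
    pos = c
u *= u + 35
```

Transformed code:
pos = pos + 20
log(25)
pos *= u
pos = record(28)
c = emit(c)
nums = [pos % pos % (pos != 23) for limit in c if u >= 33]
if size == 2:
    size *= c
else:
    pos = c
u *= u + 35

nums = [pos % pos % (pos != 23) for limit in c if u >= 33]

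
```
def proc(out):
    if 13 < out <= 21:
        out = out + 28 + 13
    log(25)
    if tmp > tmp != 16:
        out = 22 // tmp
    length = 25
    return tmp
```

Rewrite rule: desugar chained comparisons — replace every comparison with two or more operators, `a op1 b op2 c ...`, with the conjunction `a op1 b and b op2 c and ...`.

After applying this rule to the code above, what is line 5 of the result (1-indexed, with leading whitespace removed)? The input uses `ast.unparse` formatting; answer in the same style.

if tmp > tmp and tmp != 16:

Transformed code:
def proc(out):
    if 13 < out and out <= 21:
        out = out + 28 + 13
    log(25)
    if tmp > tmp and tmp != 16:
        out = 22 // tmp
    length = 25
    return tmp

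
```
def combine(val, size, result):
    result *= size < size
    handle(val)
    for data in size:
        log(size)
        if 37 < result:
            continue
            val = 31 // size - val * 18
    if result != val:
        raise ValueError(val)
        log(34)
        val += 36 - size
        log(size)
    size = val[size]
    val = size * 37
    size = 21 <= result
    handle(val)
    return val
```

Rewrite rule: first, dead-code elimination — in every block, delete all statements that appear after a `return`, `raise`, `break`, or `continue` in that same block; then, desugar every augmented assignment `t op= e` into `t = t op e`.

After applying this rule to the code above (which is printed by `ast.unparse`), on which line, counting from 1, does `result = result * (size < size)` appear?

2

Transformed code:
def combine(val, size, result):
    result = result * (size < size)
    handle(val)
    for data in size:
        log(size)
        if 37 < result:
            continue
    if result != val:
        raise ValueError(val)
    size = val[size]
    val = size * 37
    size = 21 <= result
    handle(val)
    return val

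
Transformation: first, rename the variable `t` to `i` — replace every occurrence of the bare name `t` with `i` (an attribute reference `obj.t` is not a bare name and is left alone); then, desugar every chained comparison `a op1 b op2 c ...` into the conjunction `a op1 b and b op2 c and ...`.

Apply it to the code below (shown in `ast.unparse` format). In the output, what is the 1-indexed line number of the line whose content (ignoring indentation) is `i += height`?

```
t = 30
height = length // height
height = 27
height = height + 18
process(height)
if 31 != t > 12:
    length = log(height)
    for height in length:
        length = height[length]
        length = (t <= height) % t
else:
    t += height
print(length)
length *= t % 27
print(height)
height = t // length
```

12

Transformed code:
i = 30
height = length // height
height = 27
height = height + 18
process(height)
if 31 != i and i > 12:
    length = log(height)
    for height in length:
        length = height[length]
        length = (i <= height) % i
else:
    i += height
print(length)
length *= i % 27
print(height)
height = i // length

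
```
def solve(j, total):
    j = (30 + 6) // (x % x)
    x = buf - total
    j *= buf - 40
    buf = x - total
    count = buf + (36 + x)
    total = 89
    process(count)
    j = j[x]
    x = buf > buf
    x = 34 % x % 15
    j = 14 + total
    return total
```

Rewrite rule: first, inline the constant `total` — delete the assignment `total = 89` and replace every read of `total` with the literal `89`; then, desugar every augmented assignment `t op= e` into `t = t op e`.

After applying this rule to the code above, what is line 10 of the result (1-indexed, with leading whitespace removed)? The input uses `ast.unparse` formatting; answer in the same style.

Transformed code:
def solve(j, total):
    j = (30 + 6) // (x % x)
    x = buf - 89
    j = j * (buf - 40)
    buf = x - 89
    count = buf + (36 + x)
    process(count)
    j = j[x]
    x = buf > buf
    x = 34 % x % 15
    j = 14 + 89
    return 89

x = 34 % x % 15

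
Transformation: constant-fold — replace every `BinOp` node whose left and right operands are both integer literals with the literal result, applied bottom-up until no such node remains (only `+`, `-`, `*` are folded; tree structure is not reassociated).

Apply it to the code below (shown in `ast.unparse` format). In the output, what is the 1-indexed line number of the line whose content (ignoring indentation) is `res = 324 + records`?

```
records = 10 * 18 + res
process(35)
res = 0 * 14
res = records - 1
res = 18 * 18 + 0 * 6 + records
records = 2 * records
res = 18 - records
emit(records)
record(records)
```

5

Transformed code:
records = 180 + res
process(35)
res = 0
res = records - 1
res = 324 + records
records = 2 * records
res = 18 - records
emit(records)
record(records)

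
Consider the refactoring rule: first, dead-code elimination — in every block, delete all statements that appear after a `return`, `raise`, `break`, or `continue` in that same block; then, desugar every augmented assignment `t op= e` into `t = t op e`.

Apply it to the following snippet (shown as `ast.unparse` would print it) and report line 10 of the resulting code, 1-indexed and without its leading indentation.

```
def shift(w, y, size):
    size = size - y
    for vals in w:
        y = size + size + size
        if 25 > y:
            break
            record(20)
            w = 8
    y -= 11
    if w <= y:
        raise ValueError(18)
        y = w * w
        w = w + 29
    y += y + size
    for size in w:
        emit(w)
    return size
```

Transformed code:
def shift(w, y, size):
    size = size - y
    for vals in w:
        y = size + size + size
        if 25 > y:
            break
    y = y - 11
    if w <= y:
        raise ValueError(18)
    y = y + (y + size)
    for size in w:
        emit(w)
    return size

y = y + (y + size)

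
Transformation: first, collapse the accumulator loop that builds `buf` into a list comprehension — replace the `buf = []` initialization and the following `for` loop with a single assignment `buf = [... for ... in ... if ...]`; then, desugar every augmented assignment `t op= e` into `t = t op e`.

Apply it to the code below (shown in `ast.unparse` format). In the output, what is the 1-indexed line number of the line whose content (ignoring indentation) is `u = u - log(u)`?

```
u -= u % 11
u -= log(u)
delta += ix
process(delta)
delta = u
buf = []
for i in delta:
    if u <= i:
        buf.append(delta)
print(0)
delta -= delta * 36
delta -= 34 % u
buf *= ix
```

2

Transformed code:
u = u - u % 11
u = u - log(u)
delta = delta + ix
process(delta)
delta = u
buf = [delta for i in delta if u <= i]
print(0)
delta = delta - delta * 36
delta = delta - 34 % u
buf = buf * ix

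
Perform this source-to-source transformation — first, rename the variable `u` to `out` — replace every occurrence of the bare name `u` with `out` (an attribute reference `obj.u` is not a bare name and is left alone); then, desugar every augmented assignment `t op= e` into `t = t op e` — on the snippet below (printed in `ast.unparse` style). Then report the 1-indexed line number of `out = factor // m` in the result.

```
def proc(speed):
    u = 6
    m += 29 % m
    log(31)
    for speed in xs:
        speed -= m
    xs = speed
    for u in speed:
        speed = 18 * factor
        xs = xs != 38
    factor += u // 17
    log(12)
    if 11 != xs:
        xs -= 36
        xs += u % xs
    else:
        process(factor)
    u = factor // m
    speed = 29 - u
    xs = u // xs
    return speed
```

Transformed code:
def proc(speed):
    out = 6
    m = m + 29 % m
    log(31)
    for speed in xs:
        speed = speed - m
    xs = speed
    for out in speed:
        speed = 18 * factor
        xs = xs != 38
    factor = factor + out // 17
    log(12)
    if 11 != xs:
        xs = xs - 36
        xs = xs + out % xs
    else:
        process(factor)
    out = factor // m
    speed = 29 - out
    xs = out // xs
    return speed

18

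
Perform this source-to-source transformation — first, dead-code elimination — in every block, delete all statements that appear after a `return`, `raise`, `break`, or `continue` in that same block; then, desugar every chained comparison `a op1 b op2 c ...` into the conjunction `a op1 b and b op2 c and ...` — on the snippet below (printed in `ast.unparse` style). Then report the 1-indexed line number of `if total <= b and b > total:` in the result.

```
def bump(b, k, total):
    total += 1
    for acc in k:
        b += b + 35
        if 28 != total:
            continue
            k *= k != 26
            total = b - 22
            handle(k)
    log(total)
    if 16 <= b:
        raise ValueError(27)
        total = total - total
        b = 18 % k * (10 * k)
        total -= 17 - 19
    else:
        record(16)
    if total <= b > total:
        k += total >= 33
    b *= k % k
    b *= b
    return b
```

12

Transformed code:
def bump(b, k, total):
    total += 1
    for acc in k:
        b += b + 35
        if 28 != total:
            continue
    log(total)
    if 16 <= b:
        raise ValueError(27)
    else:
        record(16)
    if total <= b and b > total:
        k += total >= 33
    b *= k % k
    b *= b
    return b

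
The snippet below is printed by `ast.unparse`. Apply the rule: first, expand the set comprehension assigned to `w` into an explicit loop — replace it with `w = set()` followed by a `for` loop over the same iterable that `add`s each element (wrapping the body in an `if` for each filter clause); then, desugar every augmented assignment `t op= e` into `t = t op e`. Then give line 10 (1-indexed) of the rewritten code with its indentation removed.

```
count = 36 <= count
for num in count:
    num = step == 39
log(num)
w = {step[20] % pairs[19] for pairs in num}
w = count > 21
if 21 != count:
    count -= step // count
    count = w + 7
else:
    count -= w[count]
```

count = count - step // count

Transformed code:
count = 36 <= count
for num in count:
    num = step == 39
log(num)
w = set()
for pairs in num:
    w.add(step[20] % pairs[19])
w = count > 21
if 21 != count:
    count = count - step // count
    count = w + 7
else:
    count = count - w[count]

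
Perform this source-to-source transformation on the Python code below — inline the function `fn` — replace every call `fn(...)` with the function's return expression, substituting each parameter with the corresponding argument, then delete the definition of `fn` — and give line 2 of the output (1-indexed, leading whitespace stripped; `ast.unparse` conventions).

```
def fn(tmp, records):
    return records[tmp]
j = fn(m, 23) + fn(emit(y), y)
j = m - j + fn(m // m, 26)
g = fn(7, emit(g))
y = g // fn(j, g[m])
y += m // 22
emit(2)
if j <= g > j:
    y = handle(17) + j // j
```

j = m - j + 26[m // m]

Transformed code:
j = 23[m] + y[emit(y)]
j = m - j + 26[m // m]
g = emit(g)[7]
y = g // g[m][j]
y += m // 22
emit(2)
if j <= g > j:
    y = handle(17) + j // j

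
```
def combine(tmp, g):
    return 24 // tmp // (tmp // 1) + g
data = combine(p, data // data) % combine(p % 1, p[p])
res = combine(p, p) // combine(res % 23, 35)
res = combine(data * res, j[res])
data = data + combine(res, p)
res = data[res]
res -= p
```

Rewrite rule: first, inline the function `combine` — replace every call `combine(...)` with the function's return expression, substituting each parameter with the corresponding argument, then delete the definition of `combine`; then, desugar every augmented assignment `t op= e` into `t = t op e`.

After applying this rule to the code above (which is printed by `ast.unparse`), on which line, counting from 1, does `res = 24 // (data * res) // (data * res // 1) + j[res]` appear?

Transformed code:
data = (24 // p // (p // 1) + data // data) % (24 // (p % 1) // (p % 1 // 1) + p[p])
res = (24 // p // (p // 1) + p) // (24 // (res % 23) // (res % 23 // 1) + 35)
res = 24 // (data * res) // (data * res // 1) + j[res]
data = data + (24 // res // (res // 1) + p)
res = data[res]
res = res - p

3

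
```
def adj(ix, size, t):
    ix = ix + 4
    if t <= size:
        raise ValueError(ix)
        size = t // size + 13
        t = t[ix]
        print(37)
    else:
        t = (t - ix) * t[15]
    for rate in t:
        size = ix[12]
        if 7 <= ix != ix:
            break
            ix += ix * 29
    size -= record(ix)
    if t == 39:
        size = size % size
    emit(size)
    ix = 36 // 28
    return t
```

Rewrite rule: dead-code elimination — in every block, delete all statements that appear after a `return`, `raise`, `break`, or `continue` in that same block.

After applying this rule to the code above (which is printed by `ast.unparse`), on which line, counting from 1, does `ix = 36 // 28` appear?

15

Transformed code:
def adj(ix, size, t):
    ix = ix + 4
    if t <= size:
        raise ValueError(ix)
    else:
        t = (t - ix) * t[15]
    for rate in t:
        size = ix[12]
        if 7 <= ix != ix:
            break
    size -= record(ix)
    if t == 39:
        size = size % size
    emit(size)
    ix = 36 // 28
    return t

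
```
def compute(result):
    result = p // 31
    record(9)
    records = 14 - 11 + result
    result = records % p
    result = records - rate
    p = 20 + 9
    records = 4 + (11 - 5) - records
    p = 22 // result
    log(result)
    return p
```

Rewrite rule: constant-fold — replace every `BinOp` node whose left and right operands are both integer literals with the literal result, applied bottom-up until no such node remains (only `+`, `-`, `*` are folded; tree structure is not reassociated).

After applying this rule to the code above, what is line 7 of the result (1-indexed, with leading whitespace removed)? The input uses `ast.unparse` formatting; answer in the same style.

p = 29

Transformed code:
def compute(result):
    result = p // 31
    record(9)
    records = 3 + result
    result = records % p
    result = records - rate
    p = 29
    records = 10 - records
    p = 22 // result
    log(result)
    return p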